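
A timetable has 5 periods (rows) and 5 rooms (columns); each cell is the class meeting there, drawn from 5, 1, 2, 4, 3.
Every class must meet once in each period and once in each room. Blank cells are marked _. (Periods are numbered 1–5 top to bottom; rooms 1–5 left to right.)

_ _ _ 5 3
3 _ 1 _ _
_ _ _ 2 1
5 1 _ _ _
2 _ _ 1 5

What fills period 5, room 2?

4

Period 2, room 4: period 2 has {1, 3} and room 4 has {5, 1, 2}, leaving only 4.
Period 2, room 5: period 2 has {1, 4, 3} and room 5 has {5, 1, 3}, leaving only 2.
Period 2, room 2: period 2 has {1, 2, 4, 3} and room 2 has {1}, leaving only 5.
Period 3, room 1: period 3 has {1, 2} and room 1 has {5, 2, 3}, leaving only 4.
Period 1, room 1: period 1 has {5, 3} and room 1 has {5, 2, 4, 3}, leaving only 1.
Period 3, room 2: period 3 has {1, 2, 4} and room 2 has {5, 1}, leaving only 3.
Period 5 already has {5, 1, 2} and room 2 already has {5, 1, 3}, so period 5, room 2 must be 4.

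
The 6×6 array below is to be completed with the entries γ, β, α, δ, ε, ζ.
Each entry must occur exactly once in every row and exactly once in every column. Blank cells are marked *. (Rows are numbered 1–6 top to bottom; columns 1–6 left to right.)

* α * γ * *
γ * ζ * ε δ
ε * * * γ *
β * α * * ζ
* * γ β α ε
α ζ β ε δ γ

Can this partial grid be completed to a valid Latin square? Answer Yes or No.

No

Row 4, column 5: row 4 together with column 5 already contain {γ, β, α, δ, ε, ζ} — every symbol — so nothing can go there. The grid has no valid completion.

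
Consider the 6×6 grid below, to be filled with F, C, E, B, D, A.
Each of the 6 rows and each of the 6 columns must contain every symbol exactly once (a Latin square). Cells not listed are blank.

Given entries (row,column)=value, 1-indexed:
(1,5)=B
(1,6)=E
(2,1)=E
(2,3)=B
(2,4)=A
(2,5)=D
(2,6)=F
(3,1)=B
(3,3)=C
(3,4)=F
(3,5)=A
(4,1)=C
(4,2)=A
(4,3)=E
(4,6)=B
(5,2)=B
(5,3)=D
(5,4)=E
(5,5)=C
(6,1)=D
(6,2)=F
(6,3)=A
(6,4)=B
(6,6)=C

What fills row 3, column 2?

E

Row 1, column 3: row 1 has {E, B} and column 3 has {C, E, B, D, A}, leaving only F.
Row 1, column 1: row 1 has {F, E, B} and column 1 has {C, E, B, D}, leaving only A.
Row 2, column 2: row 2 has {F, E, B, D, A} and column 2 has {F, B, A}, leaving only C.
Row 1, column 2: row 1 has {F, E, B, A} and column 2 has {F, C, B, A}, leaving only D.
Row 3 already has {F, C, B, A} and column 2 already has {F, C, B, D, A}, so row 3, column 2 must be E.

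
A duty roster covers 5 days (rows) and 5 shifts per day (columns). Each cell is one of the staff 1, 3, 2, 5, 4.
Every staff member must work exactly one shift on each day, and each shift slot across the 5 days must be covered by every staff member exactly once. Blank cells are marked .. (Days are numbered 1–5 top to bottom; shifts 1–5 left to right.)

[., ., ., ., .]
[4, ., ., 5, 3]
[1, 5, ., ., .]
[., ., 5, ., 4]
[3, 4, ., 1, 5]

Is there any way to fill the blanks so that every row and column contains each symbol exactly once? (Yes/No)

No day or shift among the givens repeats a symbol, and propagating forced cells runs into no contradiction.
One valid completion exists (for instance, 5 3 4 2 1 / 4 2 1 5 3 / 1 5 3 4 2 / 2 1 5 3 4 / 3 4 2 1 5).

Yes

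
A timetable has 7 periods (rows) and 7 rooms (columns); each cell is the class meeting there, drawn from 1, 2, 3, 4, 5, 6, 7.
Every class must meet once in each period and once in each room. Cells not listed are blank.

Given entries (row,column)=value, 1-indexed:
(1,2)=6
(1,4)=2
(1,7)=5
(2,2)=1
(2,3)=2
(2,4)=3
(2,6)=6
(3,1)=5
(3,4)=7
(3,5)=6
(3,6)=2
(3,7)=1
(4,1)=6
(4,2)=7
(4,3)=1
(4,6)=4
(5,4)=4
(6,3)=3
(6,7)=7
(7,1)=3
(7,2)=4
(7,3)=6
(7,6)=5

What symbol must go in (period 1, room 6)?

Period 2, room 7: period 2 has {1, 2, 3, 6} and room 7 has {1, 5, 7}, leaving only 4.
Period 2, room 1: period 2 has {1, 2, 3, 4, 6} and room 1 has {3, 5, 6}, leaving only 7.
Period 2, room 5: period 2 has {1, 2, 3, 4, 6, 7} and room 5 has {6}, leaving only 5.
Period 3, room 2: period 3 has {1, 2, 5, 6, 7} and room 2 has {1, 4, 6, 7}, leaving only 3.
Period 3, room 3: period 3 has {1, 2, 3, 5, 6, 7} and room 3 has {1, 2, 3, 6}, leaving only 4.
Period 1, room 3: period 1 has {2, 5, 6} and room 3 has {1, 2, 3, 4, 6}, leaving only 7.
Period 4, room 4: period 4 has {1, 4, 6, 7} and room 4 has {2, 3, 4, 7}, leaving only 5.
Period 5, room 3: period 5 has {4} and room 3 has {1, 2, 3, 4, 6, 7}, leaving only 5.
Period 5, room 2: period 5 has {4, 5} and room 2 has {1, 3, 4, 6, 7}, leaving only 2.
Period 5, room 1: period 5 has {2, 4, 5} and room 1 has {3, 5, 6, 7}, leaving only 1.
Period 1, room 1: period 1 has {2, 5, 6, 7} and room 1 has {1, 3, 5, 6, 7}, leaving only 4.
Period 6, room 1: period 6 has {3, 7} and room 1 has {1, 3, 4, 5, 6, 7}, leaving only 2.
Period 6, room 2: period 6 has {2, 3, 7} and room 2 has {1, 2, 3, 4, 6, 7}, leaving only 5.
Period 6, room 6: period 6 has {2, 3, 5, 7} and room 6 has {2, 4, 5, 6}, leaving only 1.
Period 1 already has {2, 4, 5, 6, 7} and room 6 already has {1, 2, 4, 5, 6}, so period 1, room 6 must be 3.

3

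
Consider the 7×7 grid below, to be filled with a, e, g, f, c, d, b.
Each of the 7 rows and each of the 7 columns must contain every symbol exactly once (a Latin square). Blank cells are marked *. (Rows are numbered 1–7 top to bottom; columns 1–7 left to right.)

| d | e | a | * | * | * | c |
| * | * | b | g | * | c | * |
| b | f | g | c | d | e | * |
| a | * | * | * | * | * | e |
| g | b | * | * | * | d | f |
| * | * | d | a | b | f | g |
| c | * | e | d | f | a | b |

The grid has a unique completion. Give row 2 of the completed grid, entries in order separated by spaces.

Row 1, column 5: row 1 has {a, e, c, d} and column 5 has {f, d, b}, leaving only g.
Row 1, column 6: row 1 has {a, e, g, c, d} and column 6 has {a, e, f, c, d}, leaving only b.
Row 1, column 4: row 1 has {a, e, g, c, d, b} and column 4 has {a, g, c, d}, leaving only f.
Row 3, column 7: row 3 has {e, g, f, c, d, b} and column 7 has {e, g, f, c, b}, leaving only a.
Row 2, column 7: row 2 has {g, c, b} and column 7 has {a, e, g, f, c, b}, leaving only d.
Row 2, column 2: row 2 has {g, c, d, b} and column 2 has {e, f, b}, leaving only a.
Row 2, column 5: row 2 has {a, g, c, d, b} and column 5 has {g, f, d, b}, leaving only e.
Row 2, column 1: row 2 has {a, e, g, c, d, b} and column 1 has {a, g, c, d, b}, leaving only f.
So row 2 reads: f a b g e c d.

f a b g e c d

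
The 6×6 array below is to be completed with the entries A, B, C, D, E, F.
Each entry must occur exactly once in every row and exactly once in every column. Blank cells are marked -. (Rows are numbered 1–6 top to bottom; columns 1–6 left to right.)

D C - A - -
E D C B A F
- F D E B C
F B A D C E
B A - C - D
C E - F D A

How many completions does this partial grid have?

Row 1, column 3: eliminating its row and column leaves {B, E, F}.
Row 1, column 5: eliminating its row and column leaves {E, F}.
Row 1, column 6: eliminating its row and column leaves {B}.
Row 3, column 1: eliminating its row and column leaves {A}.
Row 5, column 3: eliminating its row and column leaves {E, F}.
Row 5, column 5: eliminating its row and column leaves {E, F}.
Row 6, column 3: eliminating its row and column leaves {B}.
Enumerating the assignments across these blanks that avoid any row or column repeat gives 2 completions.

2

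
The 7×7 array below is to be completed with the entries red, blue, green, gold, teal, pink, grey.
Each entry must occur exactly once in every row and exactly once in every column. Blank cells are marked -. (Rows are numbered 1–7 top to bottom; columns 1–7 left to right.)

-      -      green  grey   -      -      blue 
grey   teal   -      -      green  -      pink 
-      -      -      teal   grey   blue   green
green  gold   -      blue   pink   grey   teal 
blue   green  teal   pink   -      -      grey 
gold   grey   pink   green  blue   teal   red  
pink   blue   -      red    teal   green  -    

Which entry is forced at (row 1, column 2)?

Row 2, column 4: row 2 has {green, teal, pink, grey} and column 4 has {red, blue, green, teal, pink, grey}, leaving only gold.
Row 2, column 6: row 2 has {green, gold, teal, pink, grey} and column 6 has {blue, green, teal, grey}, leaving only red.
Row 2, column 3: row 2 has {red, green, gold, teal, pink, grey} and column 3 has {green, teal, pink}, leaving only blue.
Row 3, column 1: row 3 has {blue, green, teal, grey} and column 1 has {blue, green, gold, pink, grey}, leaving only red.
Row 1, column 1: row 1 has {blue, green, grey} and column 1 has {red, blue, green, gold, pink, grey}, leaving only teal.
Row 3, column 2: row 3 has {red, blue, green, teal, grey} and column 2 has {blue, green, gold, teal, grey}, leaving only pink.
Row 1 already has {blue, green, teal, grey} and column 2 already has {blue, green, gold, teal, pink, grey}, so row 1, column 2 must be red.

red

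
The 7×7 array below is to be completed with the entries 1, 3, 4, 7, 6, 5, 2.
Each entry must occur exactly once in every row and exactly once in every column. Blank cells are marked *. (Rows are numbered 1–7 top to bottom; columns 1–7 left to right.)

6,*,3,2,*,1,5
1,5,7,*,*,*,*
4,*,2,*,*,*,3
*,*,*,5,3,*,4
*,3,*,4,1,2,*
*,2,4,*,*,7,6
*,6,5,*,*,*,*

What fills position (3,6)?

5

Row 2, column 7: row 2 has {1, 7, 5} and column 7 has {3, 4, 6, 5}, leaving only 2.
Row 4, column 6: row 4 has {3, 4, 5} and column 6 has {1, 7, 2}, leaving only 6.
Row 3 already has {3, 4, 2} and column 6 already has {1, 7, 6, 2}, so row 3, column 6 must be 5.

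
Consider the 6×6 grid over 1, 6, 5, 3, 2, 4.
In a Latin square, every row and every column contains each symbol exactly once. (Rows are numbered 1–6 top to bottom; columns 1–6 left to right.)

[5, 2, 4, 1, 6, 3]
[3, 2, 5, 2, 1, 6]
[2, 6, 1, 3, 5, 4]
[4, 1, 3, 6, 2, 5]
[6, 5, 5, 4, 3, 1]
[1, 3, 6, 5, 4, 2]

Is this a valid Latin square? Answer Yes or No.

No

Row 2 contains 2 twice (at columns 2 and 4); row 5 is also not a permutation.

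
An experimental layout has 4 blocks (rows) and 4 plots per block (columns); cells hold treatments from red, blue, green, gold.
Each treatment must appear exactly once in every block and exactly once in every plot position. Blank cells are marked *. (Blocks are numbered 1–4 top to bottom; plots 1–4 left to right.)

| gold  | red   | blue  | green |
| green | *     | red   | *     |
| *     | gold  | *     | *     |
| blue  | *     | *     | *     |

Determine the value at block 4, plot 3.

gold

Block 2, plot 2: block 2 has {red, green} and plot 2 has {red, gold}, leaving only blue.
Block 2, plot 4: block 2 has {red, blue, green} and plot 4 has {green}, leaving only gold.
Block 3, plot 1: block 3 has {gold} and plot 1 has {blue, green, gold}, leaving only red.
Block 3, plot 3: block 3 has {red, gold} and plot 3 has {red, blue}, leaving only green.
Block 4 already has {blue} and plot 3 already has {red, blue, green}, so block 4, plot 3 must be gold.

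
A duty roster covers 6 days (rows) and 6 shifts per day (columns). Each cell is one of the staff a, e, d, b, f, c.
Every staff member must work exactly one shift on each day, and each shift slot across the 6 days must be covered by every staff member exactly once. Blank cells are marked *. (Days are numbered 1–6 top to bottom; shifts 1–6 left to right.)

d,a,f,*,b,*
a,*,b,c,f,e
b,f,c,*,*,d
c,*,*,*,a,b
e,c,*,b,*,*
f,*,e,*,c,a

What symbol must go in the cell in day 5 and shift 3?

Day 1, shift 4: day 1 has {a, d, b, f} and shift 4 has {b, c}, leaving only e.
Day 1, shift 6: day 1 has {a, e, d, b, f} and shift 6 has {a, e, d, b}, leaving only c.
Day 2, shift 2: day 2 has {a, e, b, f, c} and shift 2 has {a, f, c}, leaving only d.
Day 3, shift 4: day 3 has {d, b, f, c} and shift 4 has {e, b, c}, leaving only a.
Day 3, shift 5: day 3 has {a, d, b, f, c} and shift 5 has {a, b, f, c}, leaving only e.
Day 4, shift 2: day 4 has {a, b, c} and shift 2 has {a, d, f, c}, leaving only e.
Day 4, shift 3: day 4 has {a, e, b, c} and shift 3 has {e, b, f, c}, leaving only d.
Day 5 already has {e, b, c} and shift 3 already has {e, d, b, f, c}, so day 5, shift 3 must be a.

a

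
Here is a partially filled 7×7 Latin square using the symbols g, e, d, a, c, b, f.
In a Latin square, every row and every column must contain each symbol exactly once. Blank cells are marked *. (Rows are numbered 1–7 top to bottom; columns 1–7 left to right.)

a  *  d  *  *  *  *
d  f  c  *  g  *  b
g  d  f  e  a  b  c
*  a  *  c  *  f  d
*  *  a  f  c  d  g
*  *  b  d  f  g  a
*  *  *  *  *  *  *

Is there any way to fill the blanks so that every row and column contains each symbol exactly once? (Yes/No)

No

Row 2, column 4: row 2 has {g, d, c, b, f} and column 4 has {e, d, c, f}, so it must be a.
Row 2, column 6: row 2 has {g, d, a, c, b, f} and column 6 has {g, d, b, f}, so it must be e.
Row 1, column 6: row 1 has {d, a} and column 6 has {g, e, d, b, f}, so it must be c.
Row 7, column 6: row 7 has {} and column 6 has {g, e, d, c, b, f}, so it must be a.
Row 1, column 4 is narrowed to {g, b}, and trying each in turn leads to a cell whose row and column between them rule out every symbol. The grid has no valid completion.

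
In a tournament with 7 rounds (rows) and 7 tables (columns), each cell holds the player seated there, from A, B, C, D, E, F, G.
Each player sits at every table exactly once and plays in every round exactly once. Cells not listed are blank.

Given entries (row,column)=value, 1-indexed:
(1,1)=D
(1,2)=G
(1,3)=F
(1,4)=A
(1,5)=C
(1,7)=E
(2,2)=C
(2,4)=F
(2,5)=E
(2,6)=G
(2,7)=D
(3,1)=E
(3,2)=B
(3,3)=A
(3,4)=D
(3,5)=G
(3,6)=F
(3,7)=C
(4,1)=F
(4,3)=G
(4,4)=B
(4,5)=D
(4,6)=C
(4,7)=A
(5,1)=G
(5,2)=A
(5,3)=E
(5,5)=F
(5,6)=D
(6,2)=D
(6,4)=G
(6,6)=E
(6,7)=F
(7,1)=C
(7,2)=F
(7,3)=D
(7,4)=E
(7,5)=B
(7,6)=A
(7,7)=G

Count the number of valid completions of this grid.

1

Round 1, table 6: eliminating its round and table leaves {B}.
Round 2, table 1: eliminating its round and table leaves {A, B}.
Round 2, table 3: eliminating its round and table leaves {B}.
Round 4, table 2: eliminating its round and table leaves {E}.
Round 5, table 4: eliminating its round and table leaves {C}.
Round 5, table 7: eliminating its round and table leaves {B}.
Round 6, table 1: eliminating its round and table leaves {A, B}.
Round 6, table 3: eliminating its round and table leaves {B, C}.
Round 6, table 5: eliminating its round and table leaves {A}.
Only one assignment across all blanks avoids any round or table repeat, giving 1 completion.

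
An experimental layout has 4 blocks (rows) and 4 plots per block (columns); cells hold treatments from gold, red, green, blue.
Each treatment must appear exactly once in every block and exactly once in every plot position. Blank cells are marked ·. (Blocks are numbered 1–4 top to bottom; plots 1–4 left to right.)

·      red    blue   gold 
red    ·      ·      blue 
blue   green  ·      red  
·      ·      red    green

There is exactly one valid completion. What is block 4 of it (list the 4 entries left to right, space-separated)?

gold blue red green

Block 4, plot 1: block 4 has {red, green} and plot 1 has {red, blue}, leaving only gold.
Block 4, plot 2: block 4 has {gold, red, green} and plot 2 has {red, green}, leaving only blue.
So block 4 reads: gold blue red green.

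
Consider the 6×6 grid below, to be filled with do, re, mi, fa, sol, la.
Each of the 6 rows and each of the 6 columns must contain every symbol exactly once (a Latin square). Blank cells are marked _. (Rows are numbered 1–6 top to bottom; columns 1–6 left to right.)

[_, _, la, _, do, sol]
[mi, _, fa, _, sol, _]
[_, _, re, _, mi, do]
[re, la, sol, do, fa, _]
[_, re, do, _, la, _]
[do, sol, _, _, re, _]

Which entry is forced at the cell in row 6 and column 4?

fa

Row 1, column 1: row 1 has {do, sol, la} and column 1 has {do, re, mi}, leaving only fa.
Row 1, column 2: row 1 has {do, fa, sol, la} and column 2 has {re, sol, la}, leaving only mi.
Row 1, column 4: row 1 has {do, mi, fa, sol, la} and column 4 has {do}, leaving only re.
Row 2, column 2: row 2 has {mi, fa, sol} and column 2 has {re, mi, sol, la}, leaving only do.
Row 2, column 4: row 2 has {do, mi, fa, sol} and column 4 has {do, re}, leaving only la.
Row 2, column 6: row 2 has {do, mi, fa, sol, la} and column 6 has {do, sol}, leaving only re.
Row 3, column 2: row 3 has {do, re, mi} and column 2 has {do, re, mi, sol, la}, leaving only fa.
Row 3, column 4: row 3 has {do, re, mi, fa} and column 4 has {do, re, la}, leaving only sol.
Row 3, column 1: row 3 has {do, re, mi, fa, sol} and column 1 has {do, re, mi, fa}, leaving only la.
Row 4, column 6: row 4 has {do, re, fa, sol, la} and column 6 has {do, re, sol}, leaving only mi.
Row 5, column 1: row 5 has {do, re, la} and column 1 has {do, re, mi, fa, la}, leaving only sol.
Row 5, column 6: row 5 has {do, re, sol, la} and column 6 has {do, re, mi, sol}, leaving only fa.
Row 5, column 4: row 5 has {do, re, fa, sol, la} and column 4 has {do, re, sol, la}, leaving only mi.
Row 6 already has {do, re, sol} and column 4 already has {do, re, mi, sol, la}, so row 6, column 4 must be fa.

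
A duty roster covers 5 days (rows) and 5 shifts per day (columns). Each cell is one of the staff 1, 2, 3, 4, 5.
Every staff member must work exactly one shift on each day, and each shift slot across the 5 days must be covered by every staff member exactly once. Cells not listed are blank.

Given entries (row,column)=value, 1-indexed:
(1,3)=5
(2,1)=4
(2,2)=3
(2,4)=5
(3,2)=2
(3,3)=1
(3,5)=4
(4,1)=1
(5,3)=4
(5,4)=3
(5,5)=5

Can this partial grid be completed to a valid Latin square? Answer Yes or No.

Day 3, shift 4: day 3 together with shift 4 already contain {1, 2, 3, 4, 5} — every symbol — so nothing can go there. The grid has no valid completion.

No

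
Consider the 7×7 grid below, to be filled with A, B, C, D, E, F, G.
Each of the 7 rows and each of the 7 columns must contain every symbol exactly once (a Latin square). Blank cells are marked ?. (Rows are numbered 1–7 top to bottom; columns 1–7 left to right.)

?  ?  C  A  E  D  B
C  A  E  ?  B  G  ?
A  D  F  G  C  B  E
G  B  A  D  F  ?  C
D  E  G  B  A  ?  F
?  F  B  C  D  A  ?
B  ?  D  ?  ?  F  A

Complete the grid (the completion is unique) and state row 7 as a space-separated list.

B C D E G F A

Row 7, column 4: row 7 has {A, B, D, F} and column 4 has {A, B, C, D, G}, leaving only E.
Row 7, column 5: row 7 has {A, B, D, E, F} and column 5 has {A, B, C, D, E, F}, leaving only G.
Row 7, column 2: row 7 has {A, B, D, E, F, G} and column 2 has {A, B, D, E, F}, leaving only C.
So row 7 reads: B C D E G F A.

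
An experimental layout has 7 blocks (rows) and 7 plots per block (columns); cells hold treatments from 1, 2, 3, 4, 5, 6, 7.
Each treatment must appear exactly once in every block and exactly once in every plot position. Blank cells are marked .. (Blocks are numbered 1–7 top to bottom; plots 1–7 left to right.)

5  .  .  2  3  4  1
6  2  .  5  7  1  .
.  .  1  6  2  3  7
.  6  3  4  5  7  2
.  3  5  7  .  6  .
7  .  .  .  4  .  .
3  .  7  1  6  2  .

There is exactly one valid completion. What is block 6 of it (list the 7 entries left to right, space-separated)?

7 1 2 3 4 5 6

Block 6, plot 4: block 6 has {4, 7} and plot 4 has {1, 2, 4, 5, 6, 7}, leaving only 3.
Block 6, plot 6: block 6 has {3, 4, 7} and plot 6 has {1, 2, 3, 4, 6, 7}, leaving only 5.
Block 6, plot 2: block 6 has {3, 4, 5, 7} and plot 2 has {2, 3, 6}, leaving only 1.
Block 6, plot 7: block 6 has {1, 3, 4, 5, 7} and plot 7 has {1, 2, 7}, leaving only 6.
Block 6, plot 3: block 6 has {1, 3, 4, 5, 6, 7} and plot 3 has {1, 3, 5, 7}, leaving only 2.
So block 6 reads: 7 1 2 3 4 5 6.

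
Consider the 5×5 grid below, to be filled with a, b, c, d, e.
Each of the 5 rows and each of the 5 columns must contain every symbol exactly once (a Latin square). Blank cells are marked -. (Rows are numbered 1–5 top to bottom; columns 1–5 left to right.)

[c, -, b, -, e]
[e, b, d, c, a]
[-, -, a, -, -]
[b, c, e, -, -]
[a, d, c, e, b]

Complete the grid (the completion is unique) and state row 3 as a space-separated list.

d e a b c

Row 3, column 1: row 3 has {a} and column 1 has {a, b, c, e}, leaving only d.
Row 3, column 2: row 3 has {a, d} and column 2 has {b, c, d}, leaving only e.
Row 3, column 4: row 3 has {a, d, e} and column 4 has {c, e}, leaving only b.
Row 3, column 5: row 3 has {a, b, d, e} and column 5 has {a, b, e}, leaving only c.
So row 3 reads: d e a b c.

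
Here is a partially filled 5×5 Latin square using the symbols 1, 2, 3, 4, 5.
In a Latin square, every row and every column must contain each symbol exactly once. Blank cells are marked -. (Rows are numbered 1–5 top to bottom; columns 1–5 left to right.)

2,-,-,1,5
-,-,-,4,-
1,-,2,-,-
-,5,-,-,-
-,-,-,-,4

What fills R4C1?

4

Row 3, column 5: row 3 has {1, 2} and column 5 has {4, 5}, leaving only 3.
Row 3, column 2: row 3 has {1, 2, 3} and column 2 has {5}, leaving only 4.
Row 1, column 2: row 1 has {1, 2, 5} and column 2 has {4, 5}, leaving only 3.
Row 1, column 3: row 1 has {1, 2, 3, 5} and column 3 has {2}, leaving only 4.
Row 3, column 4: row 3 has {1, 2, 3, 4} and column 4 has {1, 4}, leaving only 5.
Row 4, column 1 is narrowed to {3, 4}.
If it were 3, then row 5, column 1 would be left with no valid symbol.
So row 4, column 1 must be 4.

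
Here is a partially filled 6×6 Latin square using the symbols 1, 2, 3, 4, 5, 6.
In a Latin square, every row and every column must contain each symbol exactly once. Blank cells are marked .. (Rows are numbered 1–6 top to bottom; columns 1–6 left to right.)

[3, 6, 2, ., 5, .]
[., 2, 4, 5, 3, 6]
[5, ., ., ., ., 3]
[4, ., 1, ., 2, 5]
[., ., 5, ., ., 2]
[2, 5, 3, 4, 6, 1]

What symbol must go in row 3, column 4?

Row 1, column 4: row 1 has {2, 3, 5, 6} and column 4 has {4, 5}, leaving only 1.
Row 1, column 6: row 1 has {1, 2, 3, 5, 6} and column 6 has {1, 2, 3, 5, 6}, leaving only 4.
Row 2, column 1: row 2 has {2, 3, 4, 5, 6} and column 1 has {2, 3, 4, 5}, leaving only 1.
Row 3, column 3: row 3 has {3, 5} and column 3 has {1, 2, 3, 4, 5}, leaving only 6.
Row 3 already has {3, 5, 6} and column 4 already has {1, 4, 5}, so row 3, column 4 must be 2.

2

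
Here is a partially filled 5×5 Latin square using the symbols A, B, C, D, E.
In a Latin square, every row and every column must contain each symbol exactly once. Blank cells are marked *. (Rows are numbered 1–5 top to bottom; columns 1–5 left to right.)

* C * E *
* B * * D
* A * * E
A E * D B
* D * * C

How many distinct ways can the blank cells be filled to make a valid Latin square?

Row 1, column 1: eliminating its row and column leaves {B, D}.
Row 1, column 3: eliminating its row and column leaves {A, B, D}.
Row 1, column 5: eliminating its row and column leaves {A}.
Row 2, column 1: eliminating its row and column leaves {C, E}.
Row 2, column 3: eliminating its row and column leaves {A, C, E}.
Row 2, column 4: eliminating its row and column leaves {A, C}.
Row 3, column 1: eliminating its row and column leaves {B, C, D}.
Row 3, column 3: eliminating its row and column leaves {B, C, D}.
Row 3, column 4: eliminating its row and column leaves {B, C}.
Row 4, column 3: eliminating its row and column leaves {C}.
Row 5, column 1: eliminating its row and column leaves {B, E}.
Row 5, column 3: eliminating its row and column leaves {A, B, E}.
Row 5, column 4: eliminating its row and column leaves {A, B}.
Enumerating the assignments across these blanks that avoid any row or column repeat gives 3 completions.

3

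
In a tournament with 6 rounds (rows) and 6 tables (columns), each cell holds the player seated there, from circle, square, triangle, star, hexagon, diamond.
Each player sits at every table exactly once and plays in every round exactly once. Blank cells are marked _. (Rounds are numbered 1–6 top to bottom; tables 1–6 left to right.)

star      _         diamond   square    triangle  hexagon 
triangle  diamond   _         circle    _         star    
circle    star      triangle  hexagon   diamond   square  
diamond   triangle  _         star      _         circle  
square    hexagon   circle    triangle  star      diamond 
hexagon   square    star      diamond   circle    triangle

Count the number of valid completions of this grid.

Round 1, table 2: eliminating its round and table leaves {circle}.
Round 2, table 3: eliminating its round and table leaves {square, hexagon}.
Round 2, table 5: eliminating its round and table leaves {square, hexagon}.
Round 4, table 3: eliminating its round and table leaves {square, hexagon}.
Round 4, table 5: eliminating its round and table leaves {square, hexagon}.
Enumerating the assignments across these blanks that avoid any round or table repeat gives 2 completions.

2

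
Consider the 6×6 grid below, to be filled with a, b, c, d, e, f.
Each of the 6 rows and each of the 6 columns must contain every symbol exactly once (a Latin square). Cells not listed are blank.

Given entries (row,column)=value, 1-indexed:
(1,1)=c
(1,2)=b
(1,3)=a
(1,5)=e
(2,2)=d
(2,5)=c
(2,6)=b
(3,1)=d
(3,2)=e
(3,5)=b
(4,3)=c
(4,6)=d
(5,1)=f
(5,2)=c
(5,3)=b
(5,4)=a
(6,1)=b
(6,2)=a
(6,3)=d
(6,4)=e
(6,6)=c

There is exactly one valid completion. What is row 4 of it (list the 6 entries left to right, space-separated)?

e f c b a d

Row 4, column 2: row 4 has {c, d} and column 2 has {a, b, c, d, e}, leaving only f.
Row 4, column 4: row 4 has {c, d, f} and column 4 has {a, e}, leaving only b.
Row 4, column 5: row 4 has {b, c, d, f} and column 5 has {b, c, e}, leaving only a.
Row 4, column 1: row 4 has {a, b, c, d, f} and column 1 has {b, c, d, f}, leaving only e.
So row 4 reads: e f c b a d.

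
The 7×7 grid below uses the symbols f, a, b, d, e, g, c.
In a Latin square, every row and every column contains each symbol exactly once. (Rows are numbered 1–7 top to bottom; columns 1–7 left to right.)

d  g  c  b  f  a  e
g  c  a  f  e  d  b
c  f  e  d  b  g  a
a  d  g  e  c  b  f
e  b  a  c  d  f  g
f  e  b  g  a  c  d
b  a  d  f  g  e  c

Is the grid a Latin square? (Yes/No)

Every row is a permutation, but column 3 contains a twice (at rows 2 and 5).

No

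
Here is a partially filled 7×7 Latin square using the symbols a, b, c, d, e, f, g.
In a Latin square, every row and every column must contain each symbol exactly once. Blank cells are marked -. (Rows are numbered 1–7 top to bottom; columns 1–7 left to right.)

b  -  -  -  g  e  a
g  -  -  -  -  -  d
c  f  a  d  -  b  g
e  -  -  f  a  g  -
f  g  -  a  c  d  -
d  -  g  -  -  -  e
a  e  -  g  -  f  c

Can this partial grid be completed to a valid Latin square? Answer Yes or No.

No

Row 1, column 4: row 1 has {a, b, e, g} and column 4 has {a, d, f, g}, so it must be c.
Row 1, column 2: row 1 has {a, b, c, e, g} and column 2 has {e, f, g}, so it must be d.
Row 1, column 3: row 1 has {a, b, c, d, e, g} and column 3 has {a, g}, so it must be f.
Row 3, column 5: row 3 has {a, b, c, d, f, g} and column 5 has {a, c, g}, so it must be e.
Row 4, column 7: row 4 has {a, e, f, g} and column 7 has {a, c, d, e, g}, so it must be b.
Now row 5, column 7: row 5 together with column 7 already contain {a, b, c, d, e, f, g} — every symbol — so nothing can go there. The grid has no valid completion.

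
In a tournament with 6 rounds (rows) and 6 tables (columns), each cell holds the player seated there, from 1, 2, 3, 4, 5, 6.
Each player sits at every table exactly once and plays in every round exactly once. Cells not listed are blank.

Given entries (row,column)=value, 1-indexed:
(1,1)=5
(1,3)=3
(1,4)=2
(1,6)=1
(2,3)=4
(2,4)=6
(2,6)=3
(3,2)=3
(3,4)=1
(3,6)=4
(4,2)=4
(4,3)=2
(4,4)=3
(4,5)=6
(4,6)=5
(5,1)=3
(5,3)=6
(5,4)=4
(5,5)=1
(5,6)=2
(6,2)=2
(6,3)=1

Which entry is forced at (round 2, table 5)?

Round 1, table 2: round 1 has {1, 2, 3, 5} and table 2 has {2, 3, 4}, leaving only 6.
Round 1, table 5: round 1 has {1, 2, 3, 5, 6} and table 5 has {1, 6}, leaving only 4.
Round 3, table 3: round 3 has {1, 3, 4} and table 3 has {1, 2, 3, 4, 6}, leaving only 5.
Round 3, table 5: round 3 has {1, 3, 4, 5} and table 5 has {1, 4, 6}, leaving only 2.
Round 2 already has {3, 4, 6} and table 5 already has {1, 2, 4, 6}, so round 2, table 5 must be 5.

5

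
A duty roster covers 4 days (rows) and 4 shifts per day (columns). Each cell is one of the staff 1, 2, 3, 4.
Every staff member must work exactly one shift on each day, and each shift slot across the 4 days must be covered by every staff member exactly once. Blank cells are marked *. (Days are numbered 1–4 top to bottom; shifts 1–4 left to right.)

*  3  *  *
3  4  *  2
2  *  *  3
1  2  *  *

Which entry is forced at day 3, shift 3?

Day 1, shift 1: day 1 has {3} and shift 1 has {1, 2, 3}, leaving only 4.
Day 1, shift 4: day 1 has {3, 4} and shift 4 has {2, 3}, leaving only 1.
Day 1, shift 3: day 1 has {1, 3, 4} and shift 3 has {}, leaving only 2.
Day 2, shift 3: day 2 has {2, 3, 4} and shift 3 has {2}, leaving only 1.
Day 3 already has {2, 3} and shift 3 already has {1, 2}, so day 3, shift 3 must be 4.

4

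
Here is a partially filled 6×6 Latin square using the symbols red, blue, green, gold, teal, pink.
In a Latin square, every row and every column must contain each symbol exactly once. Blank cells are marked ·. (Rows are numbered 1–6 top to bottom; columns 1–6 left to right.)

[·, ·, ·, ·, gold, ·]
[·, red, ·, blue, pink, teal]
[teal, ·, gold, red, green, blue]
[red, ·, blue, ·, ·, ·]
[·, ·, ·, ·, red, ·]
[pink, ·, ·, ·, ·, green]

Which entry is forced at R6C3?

Row 2, column 3: row 2 has {red, blue, teal, pink} and column 3 has {blue, gold}, leaving only green.
Row 2, column 1: row 2 has {red, blue, green, teal, pink} and column 1 has {red, teal, pink}, leaving only gold.
Row 3, column 2: row 3 has {red, blue, green, gold, teal} and column 2 has {red}, leaving only pink.
Row 4, column 5: row 4 has {red, blue} and column 5 has {red, green, gold, pink}, leaving only teal.
Row 6, column 5: row 6 has {green, pink} and column 5 has {red, green, gold, teal, pink}, leaving only blue.
Row 6, column 3 is narrowed to {red, teal}.
If it were teal, then row 5, column 6 would be left with no valid symbol.
So row 6, column 3 must be red.

red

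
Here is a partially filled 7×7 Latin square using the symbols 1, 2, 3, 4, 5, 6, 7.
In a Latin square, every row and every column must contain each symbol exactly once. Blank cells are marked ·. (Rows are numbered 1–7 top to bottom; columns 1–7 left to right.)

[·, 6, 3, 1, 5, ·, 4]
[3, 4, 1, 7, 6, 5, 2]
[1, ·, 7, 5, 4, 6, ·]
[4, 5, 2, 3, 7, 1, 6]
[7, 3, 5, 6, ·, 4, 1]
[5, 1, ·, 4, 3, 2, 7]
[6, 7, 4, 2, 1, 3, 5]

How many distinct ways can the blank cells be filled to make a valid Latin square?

Row 1, column 1: eliminating its row and column leaves {2}.
Row 1, column 6: eliminating its row and column leaves {7}.
Row 3, column 2: eliminating its row and column leaves {2}.
Row 3, column 7: eliminating its row and column leaves {3}.
Row 5, column 5: eliminating its row and column leaves {2}.
Row 6, column 3: eliminating its row and column leaves {6}.
Only one assignment across all blanks avoids any row or column repeat, giving 1 completion.

1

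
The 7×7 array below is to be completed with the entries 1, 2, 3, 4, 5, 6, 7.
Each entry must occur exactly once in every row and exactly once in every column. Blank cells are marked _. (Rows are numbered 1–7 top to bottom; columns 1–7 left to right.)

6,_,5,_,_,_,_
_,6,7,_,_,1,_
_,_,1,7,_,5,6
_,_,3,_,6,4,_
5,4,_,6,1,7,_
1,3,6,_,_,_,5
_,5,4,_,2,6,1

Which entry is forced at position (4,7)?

7

Row 3, column 2: row 3 has {1, 5, 6, 7} and column 2 has {3, 4, 5, 6}, leaving only 2.
Row 5, column 3: row 5 has {1, 4, 5, 6, 7} and column 3 has {1, 3, 4, 5, 6, 7}, leaving only 2.
Row 5, column 7: row 5 has {1, 2, 4, 5, 6, 7} and column 7 has {1, 5, 6}, leaving only 3.
Row 6, column 6: row 6 has {1, 3, 5, 6} and column 6 has {1, 4, 5, 6, 7}, leaving only 2.
Row 1, column 6: row 1 has {5, 6} and column 6 has {1, 2, 4, 5, 6, 7}, leaving only 3.
Row 6, column 4: row 6 has {1, 2, 3, 5, 6} and column 4 has {6, 7}, leaving only 4.
Row 6, column 5: row 6 has {1, 2, 3, 4, 5, 6} and column 5 has {1, 2, 6}, leaving only 7.
Row 1, column 5: row 1 has {3, 5, 6} and column 5 has {1, 2, 6, 7}, leaving only 4.
Row 3, column 5: row 3 has {1, 2, 5, 6, 7} and column 5 has {1, 2, 4, 6, 7}, leaving only 3.
Row 2, column 5: row 2 has {1, 6, 7} and column 5 has {1, 2, 3, 4, 6, 7}, leaving only 5.
Row 3, column 1: row 3 has {1, 2, 3, 5, 6, 7} and column 1 has {1, 5, 6}, leaving only 4.
Row 7, column 4: row 7 has {1, 2, 4, 5, 6} and column 4 has {4, 6, 7}, leaving only 3.
Row 2, column 4: row 2 has {1, 5, 6, 7} and column 4 has {3, 4, 6, 7}, leaving only 2.
Row 1, column 4: row 1 has {3, 4, 5, 6} and column 4 has {2, 3, 4, 6, 7}, leaving only 1.
Row 1, column 2: row 1 has {1, 3, 4, 5, 6} and column 2 has {2, 3, 4, 5, 6}, leaving only 7.
Row 1, column 7: row 1 has {1, 3, 4, 5, 6, 7} and column 7 has {1, 3, 5, 6}, leaving only 2.
Row 4 already has {3, 4, 6} and column 7 already has {1, 2, 3, 5, 6}, so row 4, column 7 must be 7.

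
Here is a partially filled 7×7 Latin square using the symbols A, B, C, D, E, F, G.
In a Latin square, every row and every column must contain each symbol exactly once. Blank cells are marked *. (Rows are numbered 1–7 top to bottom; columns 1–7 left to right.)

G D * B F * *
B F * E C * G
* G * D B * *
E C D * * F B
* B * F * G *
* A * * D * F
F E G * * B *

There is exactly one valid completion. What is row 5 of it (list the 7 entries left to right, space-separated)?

Row 2, column 3: row 2 has {B, C, E, F, G} and column 3 has {D, G}, leaving only A.
Row 2, column 6: row 2 has {A, B, C, E, F, G} and column 6 has {B, F, G}, leaving only D.
Row 6, column 1: row 6 has {A, D, F} and column 1 has {B, E, F, G}, leaving only C.
Row 3, column 1: row 3 has {B, D, G} and column 1 has {B, C, E, F, G}, leaving only A.
Row 5, column 1: row 5 has {B, F, G} and column 1 has {A, B, C, E, F, G}, leaving only D.
Row 6, column 4: row 6 has {A, C, D, F} and column 4 has {B, D, E, F}, leaving only G.
Row 4, column 4: row 4 has {B, C, D, E, F} and column 4 has {B, D, E, F, G}, leaving only A.
Row 4, column 5: row 4 has {A, B, C, D, E, F} and column 5 has {B, C, D, F}, leaving only G.
Row 6, column 6: row 6 has {A, C, D, F, G} and column 6 has {B, D, F, G}, leaving only E.
Row 3, column 6: row 3 has {A, B, D, G} and column 6 has {B, D, E, F, G}, leaving only C.
Row 1, column 6: row 1 has {B, D, F, G} and column 6 has {B, C, D, E, F, G}, leaving only A.
Row 3, column 7: row 3 has {A, B, C, D, G} and column 7 has {B, F, G}, leaving only E.
Row 1, column 7: row 1 has {A, B, D, F, G} and column 7 has {B, E, F, G}, leaving only C.
Row 5, column 7: row 5 has {B, D, F, G} and column 7 has {B, C, E, F, G}, leaving only A.
Row 5, column 5: row 5 has {A, B, D, F, G} and column 5 has {B, C, D, F, G}, leaving only E.
Row 5, column 3: row 5 has {A, B, D, E, F, G} and column 3 has {A, D, G}, leaving only C.
So row 5 reads: D B C F E G A.

D B C F E G A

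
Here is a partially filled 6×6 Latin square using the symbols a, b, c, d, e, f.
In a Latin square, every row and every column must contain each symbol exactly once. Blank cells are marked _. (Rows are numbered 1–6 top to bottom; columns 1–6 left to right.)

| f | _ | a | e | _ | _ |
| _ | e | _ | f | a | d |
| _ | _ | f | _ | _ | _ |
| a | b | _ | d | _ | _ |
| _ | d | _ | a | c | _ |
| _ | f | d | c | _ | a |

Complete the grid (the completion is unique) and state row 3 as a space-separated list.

Row 3, column 4: row 3 has {f} and column 4 has {a, c, d, e, f}, leaving only b.
Row 1, column 2: row 1 has {a, e, f} and column 2 has {b, d, e, f}, leaving only c.
Row 3, column 2: row 3 has {b, f} and column 2 has {b, c, d, e, f}, leaving only a.
Row 1, column 6: row 1 has {a, c, e, f} and column 6 has {a, d}, leaving only b.
Row 1, column 5: row 1 has {a, b, c, e, f} and column 5 has {a, c}, leaving only d.
Row 3, column 5: row 3 has {a, b, f} and column 5 has {a, c, d}, leaving only e.
Row 3, column 6: row 3 has {a, b, e, f} and column 6 has {a, b, d}, leaving only c.
Row 3, column 1: row 3 has {a, b, c, e, f} and column 1 has {a, f}, leaving only d.
So row 3 reads: d a f b e c.

d a f b e c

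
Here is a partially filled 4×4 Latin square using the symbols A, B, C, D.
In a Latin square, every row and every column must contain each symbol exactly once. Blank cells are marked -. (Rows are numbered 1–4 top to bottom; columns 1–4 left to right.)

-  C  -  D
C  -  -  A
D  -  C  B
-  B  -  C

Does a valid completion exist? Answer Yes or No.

Yes

No row or column among the givens repeats a symbol, and propagating forced cells runs into no contradiction.
One valid completion exists (for instance, B C A D / C D B A / D A C B / A B D C).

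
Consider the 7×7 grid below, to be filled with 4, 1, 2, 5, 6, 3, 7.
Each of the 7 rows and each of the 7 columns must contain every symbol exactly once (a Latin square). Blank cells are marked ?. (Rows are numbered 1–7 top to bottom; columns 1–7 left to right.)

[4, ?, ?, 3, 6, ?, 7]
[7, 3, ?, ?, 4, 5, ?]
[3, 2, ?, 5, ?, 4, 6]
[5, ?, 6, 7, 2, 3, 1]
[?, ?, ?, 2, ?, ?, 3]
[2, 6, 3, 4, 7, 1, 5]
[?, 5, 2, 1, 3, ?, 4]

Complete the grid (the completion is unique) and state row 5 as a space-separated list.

1 7 4 2 5 6 3

Row 1, column 2: row 1 has {4, 6, 3, 7} and column 2 has {2, 5, 6, 3}, leaving only 1.
Row 1, column 3: row 1 has {4, 1, 6, 3, 7} and column 3 has {2, 6, 3}, leaving only 5.
Row 1, column 6: row 1 has {4, 1, 5, 6, 3, 7} and column 6 has {4, 1, 5, 3}, leaving only 2.
Row 2, column 3: row 2 has {4, 5, 3, 7} and column 3 has {2, 5, 6, 3}, leaving only 1.
Row 2, column 4: row 2 has {4, 1, 5, 3, 7} and column 4 has {4, 1, 2, 5, 3, 7}, leaving only 6.
Row 2, column 7: row 2 has {4, 1, 5, 6, 3, 7} and column 7 has {4, 1, 5, 6, 3, 7}, leaving only 2.
Row 3, column 3: row 3 has {4, 2, 5, 6, 3} and column 3 has {1, 2, 5, 6, 3}, leaving only 7.
Row 5, column 3: row 5 has {2, 3} and column 3 has {1, 2, 5, 6, 3, 7}, leaving only 4.
Row 5, column 2: row 5 has {4, 2, 3} and column 2 has {1, 2, 5, 6, 3}, leaving only 7.
Row 5, column 6: row 5 has {4, 2, 3, 7} and column 6 has {4, 1, 2, 5, 3}, leaving only 6.
Row 5, column 1: row 5 has {4, 2, 6, 3, 7} and column 1 has {4, 2, 5, 3, 7}, leaving only 1.
Row 5, column 5: row 5 has {4, 1, 2, 6, 3, 7} and column 5 has {4, 2, 6, 3, 7}, leaving only 5.
So row 5 reads: 1 7 4 2 5 6 3.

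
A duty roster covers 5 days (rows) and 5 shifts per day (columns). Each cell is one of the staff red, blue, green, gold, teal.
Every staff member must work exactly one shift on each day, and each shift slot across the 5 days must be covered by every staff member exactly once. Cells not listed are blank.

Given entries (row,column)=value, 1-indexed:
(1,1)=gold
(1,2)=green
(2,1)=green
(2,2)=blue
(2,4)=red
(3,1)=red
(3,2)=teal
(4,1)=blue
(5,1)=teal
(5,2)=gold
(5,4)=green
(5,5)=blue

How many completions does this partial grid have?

3

Day 1, shift 3: eliminating its day and shift leaves {red, blue, teal}.
Day 1, shift 4: eliminating its day and shift leaves {blue, teal}.
Day 1, shift 5: eliminating its day and shift leaves {red, teal}.
Day 2, shift 3: eliminating its day and shift leaves {gold, teal}.
Day 2, shift 5: eliminating its day and shift leaves {gold, teal}.
Day 3, shift 3: eliminating its day and shift leaves {blue, green, gold}.
Day 3, shift 4: eliminating its day and shift leaves {blue, gold}.
Day 3, shift 5: eliminating its day and shift leaves {green, gold}.
Day 4, shift 2: eliminating its day and shift leaves {red}.
Day 4, shift 3: eliminating its day and shift leaves {red, green, gold, teal}.
Day 4, shift 4: eliminating its day and shift leaves {gold, teal}.
Day 4, shift 5: eliminating its day and shift leaves {red, green, gold, teal}.
Day 5, shift 3: eliminating its day and shift leaves {red}.
Enumerating the assignments across these blanks that avoid any day or shift repeat gives 3 completions.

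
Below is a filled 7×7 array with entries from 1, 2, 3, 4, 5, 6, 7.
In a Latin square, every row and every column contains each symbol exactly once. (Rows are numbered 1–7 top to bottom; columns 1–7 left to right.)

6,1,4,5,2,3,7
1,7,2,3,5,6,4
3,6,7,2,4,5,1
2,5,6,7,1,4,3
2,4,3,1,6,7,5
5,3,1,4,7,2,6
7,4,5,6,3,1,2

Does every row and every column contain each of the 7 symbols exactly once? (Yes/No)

No

Every row is a permutation, but column 2 contains 4 twice (at rows 5 and 7).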